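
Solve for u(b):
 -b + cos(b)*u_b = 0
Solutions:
 u(b) = C1 + Integral(b/cos(b), b)


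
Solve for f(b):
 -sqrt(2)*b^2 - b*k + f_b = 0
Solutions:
 f(b) = C1 + sqrt(2)*b^3/3 + b^2*k/2


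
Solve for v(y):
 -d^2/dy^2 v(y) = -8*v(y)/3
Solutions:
 v(y) = C1*exp(-2*sqrt(6)*y/3) + C2*exp(2*sqrt(6)*y/3)


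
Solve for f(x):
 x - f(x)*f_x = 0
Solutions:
 f(x) = -sqrt(C1 + x^2)
 f(x) = sqrt(C1 + x^2)


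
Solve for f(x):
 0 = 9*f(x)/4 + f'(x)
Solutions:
 f(x) = C1*exp(-9*x/4)


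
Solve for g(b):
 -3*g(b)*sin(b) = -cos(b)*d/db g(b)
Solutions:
 g(b) = C1/cos(b)^3


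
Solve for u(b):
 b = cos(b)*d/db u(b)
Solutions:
 u(b) = C1 + Integral(b/cos(b), b)


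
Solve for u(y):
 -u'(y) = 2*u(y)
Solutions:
 u(y) = C1*exp(-2*y)


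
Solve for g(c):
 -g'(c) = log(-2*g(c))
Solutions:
 Integral(1/(log(-_y) + log(2)), (_y, g(c))) = C1 - c


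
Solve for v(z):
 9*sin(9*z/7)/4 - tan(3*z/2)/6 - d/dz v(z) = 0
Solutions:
 v(z) = C1 + log(cos(3*z/2))/9 - 7*cos(9*z/7)/4


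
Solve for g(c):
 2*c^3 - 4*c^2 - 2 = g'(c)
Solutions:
 g(c) = C1 + c^4/2 - 4*c^3/3 - 2*c


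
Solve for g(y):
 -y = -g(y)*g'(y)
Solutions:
 g(y) = -sqrt(C1 + y^2)
 g(y) = sqrt(C1 + y^2)


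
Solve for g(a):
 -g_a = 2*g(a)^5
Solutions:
 g(a) = -I*(1/(C1 + 8*a))^(1/4)
 g(a) = I*(1/(C1 + 8*a))^(1/4)
 g(a) = -(1/(C1 + 8*a))^(1/4)
 g(a) = (1/(C1 + 8*a))^(1/4)


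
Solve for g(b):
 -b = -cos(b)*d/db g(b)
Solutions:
 g(b) = C1 + Integral(b/cos(b), b)


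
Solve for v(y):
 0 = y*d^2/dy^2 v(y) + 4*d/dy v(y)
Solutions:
 v(y) = C1 + C2/y^3


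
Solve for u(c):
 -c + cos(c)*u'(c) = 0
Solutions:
 u(c) = C1 + Integral(c/cos(c), c)


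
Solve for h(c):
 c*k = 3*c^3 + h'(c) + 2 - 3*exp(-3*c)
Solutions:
 h(c) = C1 - 3*c^4/4 + c^2*k/2 - 2*c - exp(-3*c)


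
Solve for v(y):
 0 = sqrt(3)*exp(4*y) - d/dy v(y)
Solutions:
 v(y) = C1 + sqrt(3)*exp(4*y)/4


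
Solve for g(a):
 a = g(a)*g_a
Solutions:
 g(a) = -sqrt(C1 + a^2)
 g(a) = sqrt(C1 + a^2)


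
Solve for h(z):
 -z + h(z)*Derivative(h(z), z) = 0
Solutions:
 h(z) = -sqrt(C1 + z^2)
 h(z) = sqrt(C1 + z^2)


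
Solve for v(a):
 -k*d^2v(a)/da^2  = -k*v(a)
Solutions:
 v(a) = C1*exp(-a) + C2*exp(a)


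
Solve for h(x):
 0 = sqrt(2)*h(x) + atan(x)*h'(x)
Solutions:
 h(x) = C1*exp(-sqrt(2)*Integral(1/atan(x), x))


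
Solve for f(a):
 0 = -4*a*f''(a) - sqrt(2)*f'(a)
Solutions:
 f(a) = C1 + C2*a^(1 - sqrt(2)/4)


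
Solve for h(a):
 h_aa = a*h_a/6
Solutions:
 h(a) = C1 + C2*erfi(sqrt(3)*a/6)


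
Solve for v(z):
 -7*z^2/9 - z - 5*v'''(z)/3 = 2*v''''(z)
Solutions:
 v(z) = C1 + C2*z + C3*z^2 + C4*exp(-5*z/6) - 7*z^5/900 + 13*z^4/600 - 13*z^3/125


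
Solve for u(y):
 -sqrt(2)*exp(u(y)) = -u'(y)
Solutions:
 u(y) = log(-1/(C1 + sqrt(2)*y))


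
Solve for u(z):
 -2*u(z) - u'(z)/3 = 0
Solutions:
 u(z) = C1*exp(-6*z)


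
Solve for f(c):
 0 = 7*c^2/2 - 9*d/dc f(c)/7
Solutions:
 f(c) = C1 + 49*c^3/54


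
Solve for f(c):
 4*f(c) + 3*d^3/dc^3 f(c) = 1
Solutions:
 f(c) = C3*exp(-6^(2/3)*c/3) + (C1*sin(2^(2/3)*3^(1/6)*c/2) + C2*cos(2^(2/3)*3^(1/6)*c/2))*exp(6^(2/3)*c/6) + 1/4


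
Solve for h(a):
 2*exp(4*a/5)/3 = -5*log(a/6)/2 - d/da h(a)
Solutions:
 h(a) = C1 - 5*a*log(a)/2 + 5*a*(1 + log(6))/2 - 5*exp(4*a/5)/6


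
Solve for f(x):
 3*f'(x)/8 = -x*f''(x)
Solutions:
 f(x) = C1 + C2*x^(5/8)


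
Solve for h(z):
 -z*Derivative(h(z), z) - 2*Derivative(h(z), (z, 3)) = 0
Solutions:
 h(z) = C1 + Integral(C2*airyai(-2^(2/3)*z/2) + C3*airybi(-2^(2/3)*z/2), z)


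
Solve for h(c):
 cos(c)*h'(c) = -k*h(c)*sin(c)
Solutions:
 h(c) = C1*exp(k*log(cos(c)))


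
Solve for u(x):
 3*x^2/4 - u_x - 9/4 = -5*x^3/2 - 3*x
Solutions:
 u(x) = C1 + 5*x^4/8 + x^3/4 + 3*x^2/2 - 9*x/4


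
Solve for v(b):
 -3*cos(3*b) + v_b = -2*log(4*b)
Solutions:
 v(b) = C1 - 2*b*log(b) - 4*b*log(2) + 2*b + sin(3*b)


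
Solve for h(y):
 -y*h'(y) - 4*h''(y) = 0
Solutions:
 h(y) = C1 + C2*erf(sqrt(2)*y/4)


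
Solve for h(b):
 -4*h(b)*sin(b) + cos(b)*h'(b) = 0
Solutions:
 h(b) = C1/cos(b)^4


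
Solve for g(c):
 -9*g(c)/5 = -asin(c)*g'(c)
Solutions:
 g(c) = C1*exp(9*Integral(1/asin(c), c)/5)


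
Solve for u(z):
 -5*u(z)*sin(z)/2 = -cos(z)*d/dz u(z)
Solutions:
 u(z) = C1/cos(z)^(5/2)


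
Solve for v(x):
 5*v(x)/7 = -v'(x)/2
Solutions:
 v(x) = C1*exp(-10*x/7)


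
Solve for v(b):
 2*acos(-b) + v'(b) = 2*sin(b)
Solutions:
 v(b) = C1 - 2*b*acos(-b) - 2*sqrt(1 - b^2) - 2*cos(b)


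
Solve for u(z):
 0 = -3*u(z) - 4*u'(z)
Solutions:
 u(z) = C1*exp(-3*z/4)


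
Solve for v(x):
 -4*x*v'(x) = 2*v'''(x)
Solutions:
 v(x) = C1 + Integral(C2*airyai(-2^(1/3)*x) + C3*airybi(-2^(1/3)*x), x)


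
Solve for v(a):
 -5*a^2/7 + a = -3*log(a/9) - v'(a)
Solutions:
 v(a) = C1 + 5*a^3/21 - a^2/2 - 3*a*log(a) + 3*a + a*log(729)


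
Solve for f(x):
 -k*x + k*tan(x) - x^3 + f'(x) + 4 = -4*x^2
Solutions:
 f(x) = C1 + k*x^2/2 + k*log(cos(x)) + x^4/4 - 4*x^3/3 - 4*x


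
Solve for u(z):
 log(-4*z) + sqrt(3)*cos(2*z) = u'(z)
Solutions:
 u(z) = C1 + z*log(-z) - z + 2*z*log(2) + sqrt(3)*sin(2*z)/2


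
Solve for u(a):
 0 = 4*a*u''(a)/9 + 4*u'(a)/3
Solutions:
 u(a) = C1 + C2/a^2


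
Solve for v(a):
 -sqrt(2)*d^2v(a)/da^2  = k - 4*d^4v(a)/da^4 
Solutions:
 v(a) = C1 + C2*a + C3*exp(-2^(1/4)*a/2) + C4*exp(2^(1/4)*a/2) - sqrt(2)*a^2*k/4


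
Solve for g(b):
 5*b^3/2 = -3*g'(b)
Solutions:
 g(b) = C1 - 5*b^4/24


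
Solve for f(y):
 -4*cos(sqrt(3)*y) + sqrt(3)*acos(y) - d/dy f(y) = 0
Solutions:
 f(y) = C1 + sqrt(3)*(y*acos(y) - sqrt(1 - y^2)) - 4*sqrt(3)*sin(sqrt(3)*y)/3


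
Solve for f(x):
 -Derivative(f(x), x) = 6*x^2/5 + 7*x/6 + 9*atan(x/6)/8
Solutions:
 f(x) = C1 - 2*x^3/5 - 7*x^2/12 - 9*x*atan(x/6)/8 + 27*log(x^2 + 36)/8


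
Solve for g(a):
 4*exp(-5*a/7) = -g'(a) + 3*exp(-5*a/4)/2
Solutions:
 g(a) = C1 - 6*exp(-5*a/4)/5 + 28*exp(-5*a/7)/5


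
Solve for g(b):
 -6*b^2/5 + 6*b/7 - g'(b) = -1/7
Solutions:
 g(b) = C1 - 2*b^3/5 + 3*b^2/7 + b/7


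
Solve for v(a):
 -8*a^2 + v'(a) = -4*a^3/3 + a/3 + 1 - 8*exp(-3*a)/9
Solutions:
 v(a) = C1 - a^4/3 + 8*a^3/3 + a^2/6 + a + 8*exp(-3*a)/27


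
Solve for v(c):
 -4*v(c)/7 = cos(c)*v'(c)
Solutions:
 v(c) = C1*(sin(c) - 1)^(2/7)/(sin(c) + 1)^(2/7)


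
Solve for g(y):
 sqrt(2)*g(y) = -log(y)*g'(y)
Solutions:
 g(y) = C1*exp(-sqrt(2)*li(y))


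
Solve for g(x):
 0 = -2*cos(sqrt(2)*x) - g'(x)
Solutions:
 g(x) = C1 - sqrt(2)*sin(sqrt(2)*x)


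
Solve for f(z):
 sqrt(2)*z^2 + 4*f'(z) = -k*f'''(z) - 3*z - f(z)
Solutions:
 f(z) = C1*exp(2^(1/3)*z*(6^(1/3)*(sqrt(3)*sqrt((27 + 256/k)/k^2) + 9/k)^(1/3)/12 - 2^(1/3)*3^(5/6)*I*(sqrt(3)*sqrt((27 + 256/k)/k^2) + 9/k)^(1/3)/12 + 8/(k*(-3^(1/3) + 3^(5/6)*I)*(sqrt(3)*sqrt((27 + 256/k)/k^2) + 9/k)^(1/3)))) + C2*exp(2^(1/3)*z*(6^(1/3)*(sqrt(3)*sqrt((27 + 256/k)/k^2) + 9/k)^(1/3)/12 + 2^(1/3)*3^(5/6)*I*(sqrt(3)*sqrt((27 + 256/k)/k^2) + 9/k)^(1/3)/12 - 8/(k*(3^(1/3) + 3^(5/6)*I)*(sqrt(3)*sqrt((27 + 256/k)/k^2) + 9/k)^(1/3)))) + C3*exp(6^(1/3)*z*(-2^(1/3)*(sqrt(3)*sqrt((27 + 256/k)/k^2) + 9/k)^(1/3) + 8*3^(1/3)/(k*(sqrt(3)*sqrt((27 + 256/k)/k^2) + 9/k)^(1/3)))/6) - sqrt(2)*z^2 - 3*z + 8*sqrt(2)*z - 32*sqrt(2) + 12


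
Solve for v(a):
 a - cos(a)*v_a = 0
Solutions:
 v(a) = C1 + Integral(a/cos(a), a)


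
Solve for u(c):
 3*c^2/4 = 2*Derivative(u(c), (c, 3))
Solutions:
 u(c) = C1 + C2*c + C3*c^2 + c^5/160


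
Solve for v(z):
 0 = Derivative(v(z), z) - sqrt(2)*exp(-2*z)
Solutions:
 v(z) = C1 - sqrt(2)*exp(-2*z)/2


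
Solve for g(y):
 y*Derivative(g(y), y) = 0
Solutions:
 g(y) = C1


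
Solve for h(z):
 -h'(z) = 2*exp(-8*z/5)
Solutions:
 h(z) = C1 + 5*exp(-8*z/5)/4


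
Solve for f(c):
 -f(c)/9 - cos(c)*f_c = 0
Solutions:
 f(c) = C1*(sin(c) - 1)^(1/18)/(sin(c) + 1)^(1/18)


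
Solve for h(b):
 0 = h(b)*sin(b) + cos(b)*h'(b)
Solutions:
 h(b) = C1*cos(b)


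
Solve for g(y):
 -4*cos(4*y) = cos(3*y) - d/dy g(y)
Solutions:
 g(y) = C1 + sin(3*y)/3 + sin(4*y)


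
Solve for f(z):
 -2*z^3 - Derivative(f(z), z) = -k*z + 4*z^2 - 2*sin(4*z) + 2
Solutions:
 f(z) = C1 + k*z^2/2 - z^4/2 - 4*z^3/3 - 2*z - cos(4*z)/2


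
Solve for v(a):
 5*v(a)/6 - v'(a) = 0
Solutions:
 v(a) = C1*exp(5*a/6)


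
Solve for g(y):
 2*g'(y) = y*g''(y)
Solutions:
 g(y) = C1 + C2*y^3


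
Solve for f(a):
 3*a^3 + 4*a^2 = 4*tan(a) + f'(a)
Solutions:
 f(a) = C1 + 3*a^4/4 + 4*a^3/3 + 4*log(cos(a))


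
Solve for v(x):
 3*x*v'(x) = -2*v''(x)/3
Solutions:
 v(x) = C1 + C2*erf(3*x/2)


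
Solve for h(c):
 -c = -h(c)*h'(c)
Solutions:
 h(c) = -sqrt(C1 + c^2)
 h(c) = sqrt(C1 + c^2)


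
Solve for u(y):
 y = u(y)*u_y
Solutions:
 u(y) = -sqrt(C1 + y^2)
 u(y) = sqrt(C1 + y^2)


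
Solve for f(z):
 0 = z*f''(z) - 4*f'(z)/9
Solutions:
 f(z) = C1 + C2*z^(13/9)


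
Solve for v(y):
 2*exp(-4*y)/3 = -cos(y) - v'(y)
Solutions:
 v(y) = C1 - sin(y) + exp(-4*y)/6


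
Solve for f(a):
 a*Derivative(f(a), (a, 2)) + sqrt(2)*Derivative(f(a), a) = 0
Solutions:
 f(a) = C1 + C2*a^(1 - sqrt(2))


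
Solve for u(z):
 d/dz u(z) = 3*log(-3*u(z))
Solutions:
 -Integral(1/(log(-_y) + log(3)), (_y, u(z)))/3 = C1 - z


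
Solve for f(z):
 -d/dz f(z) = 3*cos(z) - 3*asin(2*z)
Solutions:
 f(z) = C1 + 3*z*asin(2*z) + 3*sqrt(1 - 4*z^2)/2 - 3*sin(z)


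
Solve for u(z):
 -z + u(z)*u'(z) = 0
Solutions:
 u(z) = -sqrt(C1 + z^2)
 u(z) = sqrt(C1 + z^2)


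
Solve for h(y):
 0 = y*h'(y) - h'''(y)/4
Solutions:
 h(y) = C1 + Integral(C2*airyai(2^(2/3)*y) + C3*airybi(2^(2/3)*y), y)


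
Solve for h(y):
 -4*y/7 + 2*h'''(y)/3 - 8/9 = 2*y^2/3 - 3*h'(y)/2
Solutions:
 h(y) = C1 + C2*sin(3*y/2) + C3*cos(3*y/2) + 4*y^3/27 + 4*y^2/21 + 16*y/81


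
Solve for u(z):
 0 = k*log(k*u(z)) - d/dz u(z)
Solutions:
 li(k*u(z))/k = C1 + k*z


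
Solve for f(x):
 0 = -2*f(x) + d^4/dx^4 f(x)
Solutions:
 f(x) = C1*exp(-2^(1/4)*x) + C2*exp(2^(1/4)*x) + C3*sin(2^(1/4)*x) + C4*cos(2^(1/4)*x)


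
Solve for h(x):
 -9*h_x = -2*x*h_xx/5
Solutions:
 h(x) = C1 + C2*x^(47/2)


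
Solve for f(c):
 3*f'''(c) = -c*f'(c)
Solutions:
 f(c) = C1 + Integral(C2*airyai(-3^(2/3)*c/3) + C3*airybi(-3^(2/3)*c/3), c)


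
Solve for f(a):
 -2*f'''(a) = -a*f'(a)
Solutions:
 f(a) = C1 + Integral(C2*airyai(2^(2/3)*a/2) + C3*airybi(2^(2/3)*a/2), a)


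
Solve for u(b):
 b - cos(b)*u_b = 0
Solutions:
 u(b) = C1 + Integral(b/cos(b), b)


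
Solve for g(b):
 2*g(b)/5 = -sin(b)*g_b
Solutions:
 g(b) = C1*(cos(b) + 1)^(1/5)/(cos(b) - 1)^(1/5)


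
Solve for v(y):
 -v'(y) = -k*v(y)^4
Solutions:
 v(y) = (-1/(C1 + 3*k*y))^(1/3)
 v(y) = (-1/(C1 + k*y))^(1/3)*(-3^(2/3) - 3*3^(1/6)*I)/6
 v(y) = (-1/(C1 + k*y))^(1/3)*(-3^(2/3) + 3*3^(1/6)*I)/6


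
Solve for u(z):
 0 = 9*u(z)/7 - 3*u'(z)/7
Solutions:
 u(z) = C1*exp(3*z)


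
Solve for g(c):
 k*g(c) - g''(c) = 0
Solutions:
 g(c) = C1*exp(-c*sqrt(k)) + C2*exp(c*sqrt(k))


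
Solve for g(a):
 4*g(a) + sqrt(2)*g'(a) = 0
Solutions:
 g(a) = C1*exp(-2*sqrt(2)*a)


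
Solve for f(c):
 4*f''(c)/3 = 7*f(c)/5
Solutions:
 f(c) = C1*exp(-sqrt(105)*c/10) + C2*exp(sqrt(105)*c/10)


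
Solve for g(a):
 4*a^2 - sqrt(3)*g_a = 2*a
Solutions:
 g(a) = C1 + 4*sqrt(3)*a^3/9 - sqrt(3)*a^2/3


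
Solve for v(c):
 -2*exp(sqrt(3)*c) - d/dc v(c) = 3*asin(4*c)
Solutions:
 v(c) = C1 - 3*c*asin(4*c) - 3*sqrt(1 - 16*c^2)/4 - 2*sqrt(3)*exp(sqrt(3)*c)/3


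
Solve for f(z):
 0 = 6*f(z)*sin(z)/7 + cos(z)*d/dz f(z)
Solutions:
 f(z) = C1*cos(z)^(6/7)


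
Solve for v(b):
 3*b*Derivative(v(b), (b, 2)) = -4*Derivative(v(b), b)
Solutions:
 v(b) = C1 + C2/b^(1/3)


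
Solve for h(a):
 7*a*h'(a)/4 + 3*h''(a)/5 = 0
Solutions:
 h(a) = C1 + C2*erf(sqrt(210)*a/12)


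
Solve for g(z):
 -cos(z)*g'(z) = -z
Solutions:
 g(z) = C1 + Integral(z/cos(z), z)


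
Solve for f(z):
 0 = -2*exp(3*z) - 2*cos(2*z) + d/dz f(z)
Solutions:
 f(z) = C1 + 2*exp(3*z)/3 + sin(2*z)


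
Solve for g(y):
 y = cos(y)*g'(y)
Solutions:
 g(y) = C1 + Integral(y/cos(y), y)


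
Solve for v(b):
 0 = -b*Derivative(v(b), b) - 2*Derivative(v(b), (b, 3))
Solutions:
 v(b) = C1 + Integral(C2*airyai(-2^(2/3)*b/2) + C3*airybi(-2^(2/3)*b/2), b)


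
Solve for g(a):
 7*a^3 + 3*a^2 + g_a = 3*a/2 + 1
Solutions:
 g(a) = C1 - 7*a^4/4 - a^3 + 3*a^2/4 + a


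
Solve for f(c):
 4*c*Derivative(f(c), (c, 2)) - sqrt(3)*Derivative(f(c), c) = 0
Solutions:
 f(c) = C1 + C2*c^(sqrt(3)/4 + 1)


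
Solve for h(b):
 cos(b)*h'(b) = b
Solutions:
 h(b) = C1 + Integral(b/cos(b), b)


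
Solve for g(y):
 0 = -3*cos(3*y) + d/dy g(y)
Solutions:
 g(y) = C1 + sin(3*y)


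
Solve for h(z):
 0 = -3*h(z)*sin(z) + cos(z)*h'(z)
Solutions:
 h(z) = C1/cos(z)^3


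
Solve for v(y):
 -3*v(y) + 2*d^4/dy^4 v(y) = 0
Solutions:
 v(y) = C1*exp(-2^(3/4)*3^(1/4)*y/2) + C2*exp(2^(3/4)*3^(1/4)*y/2) + C3*sin(2^(3/4)*3^(1/4)*y/2) + C4*cos(2^(3/4)*3^(1/4)*y/2)


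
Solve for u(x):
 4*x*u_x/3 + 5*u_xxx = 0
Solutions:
 u(x) = C1 + Integral(C2*airyai(-30^(2/3)*x/15) + C3*airybi(-30^(2/3)*x/15), x)


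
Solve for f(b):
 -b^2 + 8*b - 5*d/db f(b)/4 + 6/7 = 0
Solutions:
 f(b) = C1 - 4*b^3/15 + 16*b^2/5 + 24*b/35


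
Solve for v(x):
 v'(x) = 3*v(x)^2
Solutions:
 v(x) = -1/(C1 + 3*x)


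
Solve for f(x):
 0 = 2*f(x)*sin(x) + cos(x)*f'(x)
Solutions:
 f(x) = C1*cos(x)^2


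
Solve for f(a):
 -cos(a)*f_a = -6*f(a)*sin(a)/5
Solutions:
 f(a) = C1/cos(a)^(6/5)


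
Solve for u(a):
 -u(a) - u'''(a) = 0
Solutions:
 u(a) = C3*exp(-a) + (C1*sin(sqrt(3)*a/2) + C2*cos(sqrt(3)*a/2))*exp(a/2)


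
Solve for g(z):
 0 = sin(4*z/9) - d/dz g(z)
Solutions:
 g(z) = C1 - 9*cos(4*z/9)/4


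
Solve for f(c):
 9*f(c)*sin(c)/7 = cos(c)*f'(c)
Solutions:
 f(c) = C1/cos(c)^(9/7)


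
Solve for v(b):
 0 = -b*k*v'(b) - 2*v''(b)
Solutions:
 v(b) = Piecewise((-sqrt(pi)*C1*erf(b*sqrt(k)/2)/sqrt(k) - C2, (k > 0) | (k < 0)), (-C1*b - C2, True))


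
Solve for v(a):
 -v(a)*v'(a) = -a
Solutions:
 v(a) = -sqrt(C1 + a^2)
 v(a) = sqrt(C1 + a^2)


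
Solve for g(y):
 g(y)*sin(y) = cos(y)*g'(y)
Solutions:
 g(y) = C1/cos(y)


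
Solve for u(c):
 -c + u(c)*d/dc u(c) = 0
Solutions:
 u(c) = -sqrt(C1 + c^2)
 u(c) = sqrt(C1 + c^2)


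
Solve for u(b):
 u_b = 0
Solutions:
 u(b) = C1


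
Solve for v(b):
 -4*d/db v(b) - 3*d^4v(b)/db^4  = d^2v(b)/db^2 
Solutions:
 v(b) = C1 + C4*exp(-b) + (C2*sin(sqrt(39)*b/6) + C3*cos(sqrt(39)*b/6))*exp(b/2)


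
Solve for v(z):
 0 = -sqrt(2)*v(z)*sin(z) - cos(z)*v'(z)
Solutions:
 v(z) = C1*cos(z)^(sqrt(2))


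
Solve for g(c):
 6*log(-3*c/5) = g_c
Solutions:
 g(c) = C1 + 6*c*log(-c) + 6*c*(-log(5) - 1 + log(3))


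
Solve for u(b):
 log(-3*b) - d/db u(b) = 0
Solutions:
 u(b) = C1 + b*log(-b) + b*(-1 + log(3))


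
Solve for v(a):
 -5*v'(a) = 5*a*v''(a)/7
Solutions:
 v(a) = C1 + C2/a^6


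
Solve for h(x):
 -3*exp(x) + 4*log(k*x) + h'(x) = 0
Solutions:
 h(x) = C1 - 4*x*log(k*x) + 4*x + 3*exp(x)


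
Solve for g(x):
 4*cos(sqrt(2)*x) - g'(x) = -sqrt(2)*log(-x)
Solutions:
 g(x) = C1 + sqrt(2)*x*(log(-x) - 1) + 2*sqrt(2)*sin(sqrt(2)*x)


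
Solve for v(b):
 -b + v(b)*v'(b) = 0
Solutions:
 v(b) = -sqrt(C1 + b^2)
 v(b) = sqrt(C1 + b^2)


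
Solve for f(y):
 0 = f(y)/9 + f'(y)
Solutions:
 f(y) = C1*exp(-y/9)


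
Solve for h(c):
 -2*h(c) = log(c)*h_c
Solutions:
 h(c) = C1*exp(-2*li(c))


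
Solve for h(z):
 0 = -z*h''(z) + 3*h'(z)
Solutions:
 h(z) = C1 + C2*z^4


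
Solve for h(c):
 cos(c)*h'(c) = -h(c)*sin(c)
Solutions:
 h(c) = C1*cos(c)


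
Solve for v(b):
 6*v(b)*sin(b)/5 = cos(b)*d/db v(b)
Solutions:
 v(b) = C1/cos(b)^(6/5)


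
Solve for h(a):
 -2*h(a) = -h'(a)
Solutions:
 h(a) = C1*exp(2*a)


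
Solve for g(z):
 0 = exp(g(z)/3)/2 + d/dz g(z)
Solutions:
 g(z) = 3*log(1/(C1 + z)) + 3*log(6)


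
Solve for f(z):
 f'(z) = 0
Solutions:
 f(z) = C1


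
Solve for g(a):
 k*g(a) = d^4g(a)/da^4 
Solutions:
 g(a) = C1*exp(-a*k^(1/4)) + C2*exp(a*k^(1/4)) + C3*exp(-I*a*k^(1/4)) + C4*exp(I*a*k^(1/4))


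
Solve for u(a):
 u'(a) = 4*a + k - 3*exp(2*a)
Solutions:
 u(a) = C1 + 2*a^2 + a*k - 3*exp(2*a)/2


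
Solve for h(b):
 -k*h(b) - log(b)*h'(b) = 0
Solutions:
 h(b) = C1*exp(-k*li(b))


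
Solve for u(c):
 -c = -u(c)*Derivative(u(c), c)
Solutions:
 u(c) = -sqrt(C1 + c^2)
 u(c) = sqrt(C1 + c^2)


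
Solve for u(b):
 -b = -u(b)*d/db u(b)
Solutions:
 u(b) = -sqrt(C1 + b^2)
 u(b) = sqrt(C1 + b^2)


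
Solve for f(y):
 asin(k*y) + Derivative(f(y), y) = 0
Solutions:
 f(y) = C1 - Piecewise((y*asin(k*y) + sqrt(-k^2*y^2 + 1)/k, Ne(k, 0)), (0, True))


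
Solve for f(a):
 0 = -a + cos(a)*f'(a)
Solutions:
 f(a) = C1 + Integral(a/cos(a), a)


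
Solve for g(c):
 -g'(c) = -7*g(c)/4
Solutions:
 g(c) = C1*exp(7*c/4)


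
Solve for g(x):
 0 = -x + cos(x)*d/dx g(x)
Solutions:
 g(x) = C1 + Integral(x/cos(x), x)


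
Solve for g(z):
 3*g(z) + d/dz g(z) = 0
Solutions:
 g(z) = C1*exp(-3*z)


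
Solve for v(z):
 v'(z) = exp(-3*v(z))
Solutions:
 v(z) = log(C1 + 3*z)/3
 v(z) = log((-3^(1/3) - 3^(5/6)*I)*(C1 + z)^(1/3)/2)
 v(z) = log((-3^(1/3) + 3^(5/6)*I)*(C1 + z)^(1/3)/2)


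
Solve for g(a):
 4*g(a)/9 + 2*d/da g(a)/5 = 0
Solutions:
 g(a) = C1*exp(-10*a/9)


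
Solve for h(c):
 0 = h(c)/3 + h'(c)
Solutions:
 h(c) = C1*exp(-c/3)


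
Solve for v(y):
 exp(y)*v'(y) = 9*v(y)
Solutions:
 v(y) = C1*exp(-9*exp(-y))


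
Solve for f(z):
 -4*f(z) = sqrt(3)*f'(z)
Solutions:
 f(z) = C1*exp(-4*sqrt(3)*z/3)


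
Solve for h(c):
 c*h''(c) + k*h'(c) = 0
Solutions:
 h(c) = C1 + c^(1 - re(k))*(C2*sin(log(c)*Abs(im(k))) + C3*cos(log(c)*im(k)))


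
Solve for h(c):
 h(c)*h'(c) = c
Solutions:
 h(c) = -sqrt(C1 + c^2)
 h(c) = sqrt(C1 + c^2)


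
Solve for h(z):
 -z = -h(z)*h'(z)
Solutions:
 h(z) = -sqrt(C1 + z^2)
 h(z) = sqrt(C1 + z^2)


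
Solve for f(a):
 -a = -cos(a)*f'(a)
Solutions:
 f(a) = C1 + Integral(a/cos(a), a)


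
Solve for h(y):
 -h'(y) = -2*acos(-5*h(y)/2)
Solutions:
 Integral(1/acos(-5*_y/2), (_y, h(y))) = C1 + 2*y


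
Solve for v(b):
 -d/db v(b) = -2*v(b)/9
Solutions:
 v(b) = C1*exp(2*b/9)


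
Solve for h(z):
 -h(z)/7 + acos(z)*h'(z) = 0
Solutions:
 h(z) = C1*exp(Integral(1/acos(z), z)/7)


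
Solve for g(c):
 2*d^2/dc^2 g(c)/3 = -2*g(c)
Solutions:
 g(c) = C1*sin(sqrt(3)*c) + C2*cos(sqrt(3)*c)


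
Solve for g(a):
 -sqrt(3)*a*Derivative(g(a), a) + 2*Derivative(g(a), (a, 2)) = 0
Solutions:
 g(a) = C1 + C2*erfi(3^(1/4)*a/2)


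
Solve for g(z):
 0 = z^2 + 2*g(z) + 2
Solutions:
 g(z) = -z^2/2 - 1


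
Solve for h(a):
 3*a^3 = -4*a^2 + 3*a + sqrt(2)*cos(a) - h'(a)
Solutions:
 h(a) = C1 - 3*a^4/4 - 4*a^3/3 + 3*a^2/2 + sqrt(2)*sin(a)


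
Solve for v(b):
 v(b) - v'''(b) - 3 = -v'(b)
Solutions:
 v(b) = C1*exp(-b*(2*18^(1/3)/(sqrt(69) + 9)^(1/3) + 12^(1/3)*(sqrt(69) + 9)^(1/3))/12)*sin(2^(1/3)*3^(1/6)*b*(-2^(1/3)*3^(2/3)*(sqrt(69) + 9)^(1/3) + 6/(sqrt(69) + 9)^(1/3))/12) + C2*exp(-b*(2*18^(1/3)/(sqrt(69) + 9)^(1/3) + 12^(1/3)*(sqrt(69) + 9)^(1/3))/12)*cos(2^(1/3)*3^(1/6)*b*(-2^(1/3)*3^(2/3)*(sqrt(69) + 9)^(1/3) + 6/(sqrt(69) + 9)^(1/3))/12) + C3*exp(b*(2*18^(1/3)/(sqrt(69) + 9)^(1/3) + 12^(1/3)*(sqrt(69) + 9)^(1/3))/6) + 3


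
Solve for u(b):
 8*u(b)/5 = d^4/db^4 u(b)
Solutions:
 u(b) = C1*exp(-10^(3/4)*b/5) + C2*exp(10^(3/4)*b/5) + C3*sin(10^(3/4)*b/5) + C4*cos(10^(3/4)*b/5)


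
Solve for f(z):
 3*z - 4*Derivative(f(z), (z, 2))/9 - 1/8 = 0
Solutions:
 f(z) = C1 + C2*z + 9*z^3/8 - 9*z^2/64


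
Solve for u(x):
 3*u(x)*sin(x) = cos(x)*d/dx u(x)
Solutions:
 u(x) = C1/cos(x)^3


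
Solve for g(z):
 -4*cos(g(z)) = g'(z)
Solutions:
 g(z) = pi - asin((C1 + exp(8*z))/(C1 - exp(8*z)))
 g(z) = asin((C1 + exp(8*z))/(C1 - exp(8*z)))


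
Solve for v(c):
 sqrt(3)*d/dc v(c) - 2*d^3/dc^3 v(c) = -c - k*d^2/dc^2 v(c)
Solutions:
 v(c) = C1 + C2*exp(c*(k - sqrt(k^2 + 8*sqrt(3)))/4) + C3*exp(c*(k + sqrt(k^2 + 8*sqrt(3)))/4) - sqrt(3)*c^2/6 + c*k/3


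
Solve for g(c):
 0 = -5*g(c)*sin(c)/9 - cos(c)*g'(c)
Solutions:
 g(c) = C1*cos(c)^(5/9)


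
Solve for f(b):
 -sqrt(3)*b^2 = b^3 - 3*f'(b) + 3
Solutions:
 f(b) = C1 + b^4/12 + sqrt(3)*b^3/9 + b


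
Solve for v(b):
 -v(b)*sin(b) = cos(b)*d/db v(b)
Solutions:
 v(b) = C1*cos(b)


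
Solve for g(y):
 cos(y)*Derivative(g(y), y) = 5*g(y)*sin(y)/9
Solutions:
 g(y) = C1/cos(y)^(5/9)


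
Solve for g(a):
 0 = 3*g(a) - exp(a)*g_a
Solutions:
 g(a) = C1*exp(-3*exp(-a))


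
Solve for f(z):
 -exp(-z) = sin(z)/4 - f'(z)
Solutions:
 f(z) = C1 - cos(z)/4 - exp(-z)


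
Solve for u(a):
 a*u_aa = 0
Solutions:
 u(a) = C1 + C2*a


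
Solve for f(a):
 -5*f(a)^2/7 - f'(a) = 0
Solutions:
 f(a) = 7/(C1 + 5*a)


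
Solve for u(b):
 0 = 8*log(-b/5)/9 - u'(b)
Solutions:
 u(b) = C1 + 8*b*log(-b)/9 + 8*b*(-log(5) - 1)/9


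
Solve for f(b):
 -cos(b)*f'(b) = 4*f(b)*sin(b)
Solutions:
 f(b) = C1*cos(b)^4


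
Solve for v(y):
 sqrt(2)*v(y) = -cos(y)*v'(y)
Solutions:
 v(y) = C1*(sin(y) - 1)^(sqrt(2)/2)/(sin(y) + 1)^(sqrt(2)/2)


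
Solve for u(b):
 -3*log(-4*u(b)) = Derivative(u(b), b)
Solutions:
 Integral(1/(log(-_y) + 2*log(2)), (_y, u(b)))/3 = C1 - b


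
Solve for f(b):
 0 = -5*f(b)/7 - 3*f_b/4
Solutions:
 f(b) = C1*exp(-20*b/21)


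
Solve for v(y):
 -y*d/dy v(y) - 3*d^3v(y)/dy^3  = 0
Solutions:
 v(y) = C1 + Integral(C2*airyai(-3^(2/3)*y/3) + C3*airybi(-3^(2/3)*y/3), y)


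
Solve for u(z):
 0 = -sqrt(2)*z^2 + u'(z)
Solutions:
 u(z) = C1 + sqrt(2)*z^3/3


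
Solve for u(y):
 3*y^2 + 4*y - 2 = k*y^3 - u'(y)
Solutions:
 u(y) = C1 + k*y^4/4 - y^3 - 2*y^2 + 2*y


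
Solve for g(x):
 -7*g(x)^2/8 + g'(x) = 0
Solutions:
 g(x) = -8/(C1 + 7*x)


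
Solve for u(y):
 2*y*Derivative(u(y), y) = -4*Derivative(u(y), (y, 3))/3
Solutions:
 u(y) = C1 + Integral(C2*airyai(-2^(2/3)*3^(1/3)*y/2) + C3*airybi(-2^(2/3)*3^(1/3)*y/2), y)


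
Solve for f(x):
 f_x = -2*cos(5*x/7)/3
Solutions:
 f(x) = C1 - 14*sin(5*x/7)/15


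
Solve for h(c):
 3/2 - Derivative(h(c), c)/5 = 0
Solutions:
 h(c) = C1 + 15*c/2


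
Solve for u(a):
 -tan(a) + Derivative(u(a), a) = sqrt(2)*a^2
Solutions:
 u(a) = C1 + sqrt(2)*a^3/3 - log(cos(a))


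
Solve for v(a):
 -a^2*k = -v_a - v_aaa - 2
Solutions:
 v(a) = C1 + C2*sin(a) + C3*cos(a) + a^3*k/3 - 2*a*k - 2*a


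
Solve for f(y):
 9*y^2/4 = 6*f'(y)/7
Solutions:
 f(y) = C1 + 7*y^3/8


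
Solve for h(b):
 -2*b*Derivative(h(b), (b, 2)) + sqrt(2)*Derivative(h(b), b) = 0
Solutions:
 h(b) = C1 + C2*b^(sqrt(2)/2 + 1)


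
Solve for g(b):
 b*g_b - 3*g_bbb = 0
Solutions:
 g(b) = C1 + Integral(C2*airyai(3^(2/3)*b/3) + C3*airybi(3^(2/3)*b/3), b)


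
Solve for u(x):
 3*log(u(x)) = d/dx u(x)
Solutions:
 li(u(x)) = C1 + 3*x


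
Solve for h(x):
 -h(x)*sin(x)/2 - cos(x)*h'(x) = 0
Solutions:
 h(x) = C1*sqrt(cos(x))


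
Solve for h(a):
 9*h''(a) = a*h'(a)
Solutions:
 h(a) = C1 + C2*erfi(sqrt(2)*a/6)


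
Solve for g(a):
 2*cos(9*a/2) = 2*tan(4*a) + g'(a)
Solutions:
 g(a) = C1 + log(cos(4*a))/2 + 4*sin(9*a/2)/9


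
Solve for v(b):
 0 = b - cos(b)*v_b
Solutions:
 v(b) = C1 + Integral(b/cos(b), b)


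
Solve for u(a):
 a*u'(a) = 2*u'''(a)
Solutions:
 u(a) = C1 + Integral(C2*airyai(2^(2/3)*a/2) + C3*airybi(2^(2/3)*a/2), a)


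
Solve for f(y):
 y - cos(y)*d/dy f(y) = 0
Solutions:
 f(y) = C1 + Integral(y/cos(y), y)


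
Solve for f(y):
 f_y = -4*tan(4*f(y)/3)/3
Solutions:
 f(y) = -3*asin(C1*exp(-16*y/9))/4 + 3*pi/4
 f(y) = 3*asin(C1*exp(-16*y/9))/4


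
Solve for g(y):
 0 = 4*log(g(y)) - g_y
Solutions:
 li(g(y)) = C1 + 4*y


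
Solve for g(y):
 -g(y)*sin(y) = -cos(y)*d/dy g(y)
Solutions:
 g(y) = C1/cos(y)


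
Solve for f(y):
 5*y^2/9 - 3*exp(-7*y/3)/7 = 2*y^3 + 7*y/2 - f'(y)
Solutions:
 f(y) = C1 + y^4/2 - 5*y^3/27 + 7*y^2/4 - 9*exp(-7*y/3)/49


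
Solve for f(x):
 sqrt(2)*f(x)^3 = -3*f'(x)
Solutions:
 f(x) = -sqrt(6)*sqrt(-1/(C1 - sqrt(2)*x))/2
 f(x) = sqrt(6)*sqrt(-1/(C1 - sqrt(2)*x))/2


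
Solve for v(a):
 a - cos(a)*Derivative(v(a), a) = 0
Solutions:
 v(a) = C1 + Integral(a/cos(a), a)


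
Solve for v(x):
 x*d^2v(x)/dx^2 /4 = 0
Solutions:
 v(x) = C1 + C2*x


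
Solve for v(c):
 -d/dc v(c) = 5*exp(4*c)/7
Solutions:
 v(c) = C1 - 5*exp(4*c)/28


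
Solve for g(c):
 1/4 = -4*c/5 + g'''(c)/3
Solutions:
 g(c) = C1 + C2*c + C3*c^2 + c^4/10 + c^3/8


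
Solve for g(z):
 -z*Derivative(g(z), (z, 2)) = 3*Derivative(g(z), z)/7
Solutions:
 g(z) = C1 + C2*z^(4/7)


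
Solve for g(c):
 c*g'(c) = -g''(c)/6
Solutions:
 g(c) = C1 + C2*erf(sqrt(3)*c)


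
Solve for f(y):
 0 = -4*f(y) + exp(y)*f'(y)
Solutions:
 f(y) = C1*exp(-4*exp(-y))


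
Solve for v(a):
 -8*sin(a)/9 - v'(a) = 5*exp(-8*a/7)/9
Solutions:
 v(a) = C1 + 8*cos(a)/9 + 35*exp(-8*a/7)/72


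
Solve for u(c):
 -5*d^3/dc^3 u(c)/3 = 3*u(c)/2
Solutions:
 u(c) = C3*exp(-30^(2/3)*c/10) + (C1*sin(3*10^(2/3)*3^(1/6)*c/20) + C2*cos(3*10^(2/3)*3^(1/6)*c/20))*exp(30^(2/3)*c/20)


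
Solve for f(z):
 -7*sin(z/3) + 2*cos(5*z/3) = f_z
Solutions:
 f(z) = C1 + 6*sin(5*z/3)/5 + 21*cos(z/3)


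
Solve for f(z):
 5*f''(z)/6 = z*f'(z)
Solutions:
 f(z) = C1 + C2*erfi(sqrt(15)*z/5)


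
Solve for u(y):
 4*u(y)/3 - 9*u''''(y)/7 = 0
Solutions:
 u(y) = C1*exp(-sqrt(2)*21^(1/4)*y/3) + C2*exp(sqrt(2)*21^(1/4)*y/3) + C3*sin(sqrt(2)*21^(1/4)*y/3) + C4*cos(sqrt(2)*21^(1/4)*y/3)


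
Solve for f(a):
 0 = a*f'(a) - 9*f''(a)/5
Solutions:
 f(a) = C1 + C2*erfi(sqrt(10)*a/6)


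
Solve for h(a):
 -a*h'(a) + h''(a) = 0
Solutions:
 h(a) = C1 + C2*erfi(sqrt(2)*a/2)


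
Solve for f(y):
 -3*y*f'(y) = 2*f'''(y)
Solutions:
 f(y) = C1 + Integral(C2*airyai(-2^(2/3)*3^(1/3)*y/2) + C3*airybi(-2^(2/3)*3^(1/3)*y/2), y)


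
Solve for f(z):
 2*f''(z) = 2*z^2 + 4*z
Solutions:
 f(z) = C1 + C2*z + z^4/12 + z^3/3


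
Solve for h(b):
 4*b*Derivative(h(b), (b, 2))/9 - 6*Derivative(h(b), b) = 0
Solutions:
 h(b) = C1 + C2*b^(29/2)


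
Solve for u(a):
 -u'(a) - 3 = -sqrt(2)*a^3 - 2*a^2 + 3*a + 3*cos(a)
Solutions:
 u(a) = C1 + sqrt(2)*a^4/4 + 2*a^3/3 - 3*a^2/2 - 3*a - 3*sin(a)


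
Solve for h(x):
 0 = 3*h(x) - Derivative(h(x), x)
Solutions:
 h(x) = C1*exp(3*x)


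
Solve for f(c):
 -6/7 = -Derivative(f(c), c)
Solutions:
 f(c) = C1 + 6*c/7


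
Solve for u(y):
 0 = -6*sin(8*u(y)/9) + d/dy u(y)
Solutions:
 -6*y + 9*log(cos(8*u(y)/9) - 1)/16 - 9*log(cos(8*u(y)/9) + 1)/16 = C1


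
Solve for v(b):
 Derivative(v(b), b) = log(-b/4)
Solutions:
 v(b) = C1 + b*log(-b) + b*(-2*log(2) - 1)


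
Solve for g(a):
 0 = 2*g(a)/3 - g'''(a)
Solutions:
 g(a) = C3*exp(2^(1/3)*3^(2/3)*a/3) + (C1*sin(2^(1/3)*3^(1/6)*a/2) + C2*cos(2^(1/3)*3^(1/6)*a/2))*exp(-2^(1/3)*3^(2/3)*a/6)


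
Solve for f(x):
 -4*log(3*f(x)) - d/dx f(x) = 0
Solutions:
 Integral(1/(log(_y) + log(3)), (_y, f(x)))/4 = C1 - x


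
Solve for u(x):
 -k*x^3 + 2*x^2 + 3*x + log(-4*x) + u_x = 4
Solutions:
 u(x) = C1 + k*x^4/4 - 2*x^3/3 - 3*x^2/2 - x*log(-x) + x*(5 - 2*log(2))


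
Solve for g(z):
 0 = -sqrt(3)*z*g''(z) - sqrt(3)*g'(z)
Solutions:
 g(z) = C1 + C2*log(z)


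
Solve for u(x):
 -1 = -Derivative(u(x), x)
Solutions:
 u(x) = C1 + x


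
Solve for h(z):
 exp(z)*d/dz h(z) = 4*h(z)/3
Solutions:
 h(z) = C1*exp(-4*exp(-z)/3)


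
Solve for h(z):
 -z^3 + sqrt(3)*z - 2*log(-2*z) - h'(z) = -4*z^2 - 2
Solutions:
 h(z) = C1 - z^4/4 + 4*z^3/3 + sqrt(3)*z^2/2 - 2*z*log(-z) + 2*z*(2 - log(2))


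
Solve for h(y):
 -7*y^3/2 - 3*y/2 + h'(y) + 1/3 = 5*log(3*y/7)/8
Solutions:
 h(y) = C1 + 7*y^4/8 + 3*y^2/4 + 5*y*log(y)/8 - 5*y*log(7)/8 - 23*y/24 + 5*y*log(3)/8


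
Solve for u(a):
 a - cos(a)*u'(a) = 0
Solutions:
 u(a) = C1 + Integral(a/cos(a), a)


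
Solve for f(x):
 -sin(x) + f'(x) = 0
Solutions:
 f(x) = C1 - cos(x)


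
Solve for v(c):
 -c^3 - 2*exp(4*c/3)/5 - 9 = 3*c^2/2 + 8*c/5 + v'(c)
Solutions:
 v(c) = C1 - c^4/4 - c^3/2 - 4*c^2/5 - 9*c - 3*exp(4*c/3)/10


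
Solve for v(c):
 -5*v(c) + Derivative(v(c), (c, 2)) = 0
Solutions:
 v(c) = C1*exp(-sqrt(5)*c) + C2*exp(sqrt(5)*c)


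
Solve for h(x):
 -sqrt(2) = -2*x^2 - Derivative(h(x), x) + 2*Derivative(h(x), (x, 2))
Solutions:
 h(x) = C1 + C2*exp(x/2) - 2*x^3/3 - 4*x^2 - 16*x + sqrt(2)*x


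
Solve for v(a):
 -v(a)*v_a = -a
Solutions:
 v(a) = -sqrt(C1 + a^2)
 v(a) = sqrt(C1 + a^2)


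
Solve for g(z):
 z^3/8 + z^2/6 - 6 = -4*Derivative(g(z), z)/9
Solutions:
 g(z) = C1 - 9*z^4/128 - z^3/8 + 27*z/2


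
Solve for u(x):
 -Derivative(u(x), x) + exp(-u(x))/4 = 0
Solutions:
 u(x) = log(C1 + x/4)


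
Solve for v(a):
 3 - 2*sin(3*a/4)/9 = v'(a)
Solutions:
 v(a) = C1 + 3*a + 8*cos(3*a/4)/27


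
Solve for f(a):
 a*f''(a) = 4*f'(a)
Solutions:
 f(a) = C1 + C2*a^5


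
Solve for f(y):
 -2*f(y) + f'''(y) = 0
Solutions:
 f(y) = C3*exp(2^(1/3)*y) + (C1*sin(2^(1/3)*sqrt(3)*y/2) + C2*cos(2^(1/3)*sqrt(3)*y/2))*exp(-2^(1/3)*y/2)


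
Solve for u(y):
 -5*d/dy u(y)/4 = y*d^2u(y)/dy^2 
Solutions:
 u(y) = C1 + C2/y^(1/4)


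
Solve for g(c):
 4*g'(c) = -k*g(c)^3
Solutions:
 g(c) = -sqrt(2)*sqrt(-1/(C1 - c*k))
 g(c) = sqrt(2)*sqrt(-1/(C1 - c*k))


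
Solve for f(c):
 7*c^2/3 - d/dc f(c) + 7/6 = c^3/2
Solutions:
 f(c) = C1 - c^4/8 + 7*c^3/9 + 7*c/6


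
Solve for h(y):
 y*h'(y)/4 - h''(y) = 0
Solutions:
 h(y) = C1 + C2*erfi(sqrt(2)*y/4)


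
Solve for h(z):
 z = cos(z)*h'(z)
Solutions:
 h(z) = C1 + Integral(z/cos(z), z)


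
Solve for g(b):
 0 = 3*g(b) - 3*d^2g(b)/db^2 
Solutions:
 g(b) = C1*exp(-b) + C2*exp(b)


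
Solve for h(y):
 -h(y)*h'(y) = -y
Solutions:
 h(y) = -sqrt(C1 + y^2)
 h(y) = sqrt(C1 + y^2)


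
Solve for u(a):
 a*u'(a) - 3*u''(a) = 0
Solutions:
 u(a) = C1 + C2*erfi(sqrt(6)*a/6)


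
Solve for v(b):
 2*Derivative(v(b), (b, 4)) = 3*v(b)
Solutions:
 v(b) = C1*exp(-2^(3/4)*3^(1/4)*b/2) + C2*exp(2^(3/4)*3^(1/4)*b/2) + C3*sin(2^(3/4)*3^(1/4)*b/2) + C4*cos(2^(3/4)*3^(1/4)*b/2)


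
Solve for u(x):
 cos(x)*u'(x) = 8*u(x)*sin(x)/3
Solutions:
 u(x) = C1/cos(x)^(8/3)


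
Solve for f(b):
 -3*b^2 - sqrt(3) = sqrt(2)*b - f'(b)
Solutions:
 f(b) = C1 + b^3 + sqrt(2)*b^2/2 + sqrt(3)*b


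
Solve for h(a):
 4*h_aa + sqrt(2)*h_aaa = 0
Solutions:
 h(a) = C1 + C2*a + C3*exp(-2*sqrt(2)*a)


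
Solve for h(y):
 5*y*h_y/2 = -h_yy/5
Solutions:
 h(y) = C1 + C2*erf(5*y/2)


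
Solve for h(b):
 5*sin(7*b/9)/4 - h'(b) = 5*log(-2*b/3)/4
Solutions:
 h(b) = C1 - 5*b*log(-b)/4 - 5*b*log(2)/4 + 5*b/4 + 5*b*log(3)/4 - 45*cos(7*b/9)/28


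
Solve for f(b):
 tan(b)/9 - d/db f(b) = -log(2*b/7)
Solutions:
 f(b) = C1 + b*log(b) - b*log(7) - b + b*log(2) - log(cos(b))/9


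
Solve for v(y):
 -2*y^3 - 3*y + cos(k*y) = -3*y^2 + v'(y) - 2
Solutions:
 v(y) = C1 - y^4/2 + y^3 - 3*y^2/2 + 2*y + sin(k*y)/k


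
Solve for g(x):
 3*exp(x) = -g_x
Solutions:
 g(x) = C1 - 3*exp(x)


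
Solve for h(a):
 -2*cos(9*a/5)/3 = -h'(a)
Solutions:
 h(a) = C1 + 10*sin(9*a/5)/27


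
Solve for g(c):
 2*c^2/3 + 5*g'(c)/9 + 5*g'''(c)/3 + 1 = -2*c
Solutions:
 g(c) = C1 + C2*sin(sqrt(3)*c/3) + C3*cos(sqrt(3)*c/3) - 2*c^3/5 - 9*c^2/5 + 27*c/5


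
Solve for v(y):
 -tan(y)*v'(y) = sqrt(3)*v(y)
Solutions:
 v(y) = C1/sin(y)^(sqrt(3))


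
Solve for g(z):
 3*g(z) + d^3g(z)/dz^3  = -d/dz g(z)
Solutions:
 g(z) = C1*exp(6^(1/3)*z*(-2*3^(1/3)/(27 + sqrt(741))^(1/3) + 2^(1/3)*(27 + sqrt(741))^(1/3))/12)*sin(2^(1/3)*3^(1/6)*z*(6/(27 + sqrt(741))^(1/3) + 2^(1/3)*3^(2/3)*(27 + sqrt(741))^(1/3))/12) + C2*exp(6^(1/3)*z*(-2*3^(1/3)/(27 + sqrt(741))^(1/3) + 2^(1/3)*(27 + sqrt(741))^(1/3))/12)*cos(2^(1/3)*3^(1/6)*z*(6/(27 + sqrt(741))^(1/3) + 2^(1/3)*3^(2/3)*(27 + sqrt(741))^(1/3))/12) + C3*exp(-6^(1/3)*z*(-2*3^(1/3)/(27 + sqrt(741))^(1/3) + 2^(1/3)*(27 + sqrt(741))^(1/3))/6)


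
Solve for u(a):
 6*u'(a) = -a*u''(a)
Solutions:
 u(a) = C1 + C2/a^5


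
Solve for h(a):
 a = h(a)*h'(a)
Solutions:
 h(a) = -sqrt(C1 + a^2)
 h(a) = sqrt(C1 + a^2)


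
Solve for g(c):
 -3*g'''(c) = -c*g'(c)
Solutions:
 g(c) = C1 + Integral(C2*airyai(3^(2/3)*c/3) + C3*airybi(3^(2/3)*c/3), c)


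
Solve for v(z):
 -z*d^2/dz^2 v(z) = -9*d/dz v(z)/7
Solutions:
 v(z) = C1 + C2*z^(16/7)


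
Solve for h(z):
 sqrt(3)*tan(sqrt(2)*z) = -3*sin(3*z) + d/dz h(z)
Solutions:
 h(z) = C1 - sqrt(6)*log(cos(sqrt(2)*z))/2 - cos(3*z)


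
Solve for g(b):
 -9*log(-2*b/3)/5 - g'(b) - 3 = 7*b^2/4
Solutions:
 g(b) = C1 - 7*b^3/12 - 9*b*log(-b)/5 + 3*b*(-3*log(2) - 2 + 3*log(3))/5


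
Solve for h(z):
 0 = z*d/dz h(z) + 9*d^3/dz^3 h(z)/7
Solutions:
 h(z) = C1 + Integral(C2*airyai(-21^(1/3)*z/3) + C3*airybi(-21^(1/3)*z/3), z)


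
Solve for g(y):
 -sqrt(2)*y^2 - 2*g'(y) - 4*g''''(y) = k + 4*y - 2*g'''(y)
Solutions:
 g(y) = C1 + C2*exp(y*((6*sqrt(78) + 53)^(-1/3) + 2 + (6*sqrt(78) + 53)^(1/3))/12)*sin(sqrt(3)*y*(-(6*sqrt(78) + 53)^(1/3) + (6*sqrt(78) + 53)^(-1/3))/12) + C3*exp(y*((6*sqrt(78) + 53)^(-1/3) + 2 + (6*sqrt(78) + 53)^(1/3))/12)*cos(sqrt(3)*y*(-(6*sqrt(78) + 53)^(1/3) + (6*sqrt(78) + 53)^(-1/3))/12) + C4*exp(y*(-(6*sqrt(78) + 53)^(1/3) - 1/(6*sqrt(78) + 53)^(1/3) + 1)/6) - k*y/2 - sqrt(2)*y^3/6 - y^2 - sqrt(2)*y


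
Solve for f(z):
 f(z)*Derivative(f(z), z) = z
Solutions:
 f(z) = -sqrt(C1 + z^2)
 f(z) = sqrt(C1 + z^2)


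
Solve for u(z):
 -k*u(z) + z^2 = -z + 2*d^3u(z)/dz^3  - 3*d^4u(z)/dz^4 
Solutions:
 u(z) = C1*exp(z*Piecewise((-sqrt(-2^(2/3)*k^(1/3)/3 + 1/9)/2 - sqrt(2^(2/3)*k^(1/3)/3 + 2/9 - 2/(27*sqrt(-2^(2/3)*k^(1/3)/3 + 1/9)))/2 + 1/6, Eq(k, 0)), (-sqrt(-2*k/(9*(-k/108 + sqrt(k^3/729 + k^2/11664))^(1/3)) + 2*(-k/108 + sqrt(k^3/729 + k^2/11664))^(1/3) + 1/9)/2 - sqrt(2*k/(9*(-k/108 + sqrt(k^3/729 + k^2/11664))^(1/3)) - 2*(-k/108 + sqrt(k^3/729 + k^2/11664))^(1/3) + 2/9 - 2/(27*sqrt(-2*k/(9*(-k/108 + sqrt(k^3/729 + k^2/11664))^(1/3)) + 2*(-k/108 + sqrt(k^3/729 + k^2/11664))^(1/3) + 1/9)))/2 + 1/6, True))) + C2*exp(z*Piecewise((-sqrt(-2^(2/3)*k^(1/3)/3 + 1/9)/2 + sqrt(2^(2/3)*k^(1/3)/3 + 2/9 - 2/(27*sqrt(-2^(2/3)*k^(1/3)/3 + 1/9)))/2 + 1/6, Eq(k, 0)), (-sqrt(-2*k/(9*(-k/108 + sqrt(k^3/729 + k^2/11664))^(1/3)) + 2*(-k/108 + sqrt(k^3/729 + k^2/11664))^(1/3) + 1/9)/2 + sqrt(2*k/(9*(-k/108 + sqrt(k^3/729 + k^2/11664))^(1/3)) - 2*(-k/108 + sqrt(k^3/729 + k^2/11664))^(1/3) + 2/9 - 2/(27*sqrt(-2*k/(9*(-k/108 + sqrt(k^3/729 + k^2/11664))^(1/3)) + 2*(-k/108 + sqrt(k^3/729 + k^2/11664))^(1/3) + 1/9)))/2 + 1/6, True))) + C3*exp(z*Piecewise((sqrt(-2^(2/3)*k^(1/3)/3 + 1/9)/2 - sqrt(2^(2/3)*k^(1/3)/3 + 2/9 + 2/(27*sqrt(-2^(2/3)*k^(1/3)/3 + 1/9)))/2 + 1/6, Eq(k, 0)), (sqrt(-2*k/(9*(-k/108 + sqrt(k^3/729 + k^2/11664))^(1/3)) + 2*(-k/108 + sqrt(k^3/729 + k^2/11664))^(1/3) + 1/9)/2 - sqrt(2*k/(9*(-k/108 + sqrt(k^3/729 + k^2/11664))^(1/3)) - 2*(-k/108 + sqrt(k^3/729 + k^2/11664))^(1/3) + 2/9 + 2/(27*sqrt(-2*k/(9*(-k/108 + sqrt(k^3/729 + k^2/11664))^(1/3)) + 2*(-k/108 + sqrt(k^3/729 + k^2/11664))^(1/3) + 1/9)))/2 + 1/6, True))) + C4*exp(z*Piecewise((sqrt(-2^(2/3)*k^(1/3)/3 + 1/9)/2 + sqrt(2^(2/3)*k^(1/3)/3 + 2/9 + 2/(27*sqrt(-2^(2/3)*k^(1/3)/3 + 1/9)))/2 + 1/6, Eq(k, 0)), (sqrt(-2*k/(9*(-k/108 + sqrt(k^3/729 + k^2/11664))^(1/3)) + 2*(-k/108 + sqrt(k^3/729 + k^2/11664))^(1/3) + 1/9)/2 + sqrt(2*k/(9*(-k/108 + sqrt(k^3/729 + k^2/11664))^(1/3)) - 2*(-k/108 + sqrt(k^3/729 + k^2/11664))^(1/3) + 2/9 + 2/(27*sqrt(-2*k/(9*(-k/108 + sqrt(k^3/729 + k^2/11664))^(1/3)) + 2*(-k/108 + sqrt(k^3/729 + k^2/11664))^(1/3) + 1/9)))/2 + 1/6, True))) + z^2/k + z/k


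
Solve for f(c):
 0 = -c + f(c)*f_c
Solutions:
 f(c) = -sqrt(C1 + c^2)
 f(c) = sqrt(C1 + c^2)


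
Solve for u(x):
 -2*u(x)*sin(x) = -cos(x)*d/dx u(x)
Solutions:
 u(x) = C1/cos(x)^2


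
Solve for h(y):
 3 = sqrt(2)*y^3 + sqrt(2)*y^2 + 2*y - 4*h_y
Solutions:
 h(y) = C1 + sqrt(2)*y^4/16 + sqrt(2)*y^3/12 + y^2/4 - 3*y/4


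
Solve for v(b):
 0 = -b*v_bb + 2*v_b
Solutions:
 v(b) = C1 + C2*b^3


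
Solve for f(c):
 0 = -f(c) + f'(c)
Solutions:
 f(c) = C1*exp(c)


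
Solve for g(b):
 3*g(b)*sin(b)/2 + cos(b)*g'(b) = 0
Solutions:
 g(b) = C1*cos(b)^(3/2)


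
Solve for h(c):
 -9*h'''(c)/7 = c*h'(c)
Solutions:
 h(c) = C1 + Integral(C2*airyai(-21^(1/3)*c/3) + C3*airybi(-21^(1/3)*c/3), c)


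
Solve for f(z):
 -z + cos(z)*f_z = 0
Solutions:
 f(z) = C1 + Integral(z/cos(z), z)


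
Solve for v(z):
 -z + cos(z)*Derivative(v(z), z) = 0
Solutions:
 v(z) = C1 + Integral(z/cos(z), z)


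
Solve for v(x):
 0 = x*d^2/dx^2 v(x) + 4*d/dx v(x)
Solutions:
 v(x) = C1 + C2/x^3


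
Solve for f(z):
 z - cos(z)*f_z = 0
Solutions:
 f(z) = C1 + Integral(z/cos(z), z)


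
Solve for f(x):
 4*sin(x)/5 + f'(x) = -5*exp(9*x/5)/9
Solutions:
 f(x) = C1 - 25*exp(9*x/5)/81 + 4*cos(x)/5


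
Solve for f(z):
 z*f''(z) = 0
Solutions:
 f(z) = C1 + C2*z


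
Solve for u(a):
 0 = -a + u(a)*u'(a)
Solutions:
 u(a) = -sqrt(C1 + a^2)
 u(a) = sqrt(C1 + a^2)


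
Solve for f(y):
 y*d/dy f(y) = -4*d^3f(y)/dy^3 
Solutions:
 f(y) = C1 + Integral(C2*airyai(-2^(1/3)*y/2) + C3*airybi(-2^(1/3)*y/2), y)


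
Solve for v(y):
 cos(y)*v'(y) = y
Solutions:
 v(y) = C1 + Integral(y/cos(y), y)


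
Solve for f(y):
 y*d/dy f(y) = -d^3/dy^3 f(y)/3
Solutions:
 f(y) = C1 + Integral(C2*airyai(-3^(1/3)*y) + C3*airybi(-3^(1/3)*y), y)


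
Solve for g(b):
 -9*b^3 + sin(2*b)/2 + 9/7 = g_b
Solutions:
 g(b) = C1 - 9*b^4/4 + 9*b/7 - cos(2*b)/4


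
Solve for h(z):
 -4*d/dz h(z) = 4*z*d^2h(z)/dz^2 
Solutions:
 h(z) = C1 + C2*log(z)


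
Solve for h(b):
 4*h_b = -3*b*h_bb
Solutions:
 h(b) = C1 + C2/b^(1/3)


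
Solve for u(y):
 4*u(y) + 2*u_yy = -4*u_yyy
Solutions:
 u(y) = C1*exp(y*(-2 + (6*sqrt(330) + 109)^(-1/3) + (6*sqrt(330) + 109)^(1/3))/12)*sin(sqrt(3)*y*(-(6*sqrt(330) + 109)^(1/3) + (6*sqrt(330) + 109)^(-1/3))/12) + C2*exp(y*(-2 + (6*sqrt(330) + 109)^(-1/3) + (6*sqrt(330) + 109)^(1/3))/12)*cos(sqrt(3)*y*(-(6*sqrt(330) + 109)^(1/3) + (6*sqrt(330) + 109)^(-1/3))/12) + C3*exp(-y*((6*sqrt(330) + 109)^(-1/3) + 1 + (6*sqrt(330) + 109)^(1/3))/6)


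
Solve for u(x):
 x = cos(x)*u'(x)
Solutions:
 u(x) = C1 + Integral(x/cos(x), x)


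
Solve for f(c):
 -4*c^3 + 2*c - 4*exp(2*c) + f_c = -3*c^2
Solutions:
 f(c) = C1 + c^4 - c^3 - c^2 + 2*exp(2*c)


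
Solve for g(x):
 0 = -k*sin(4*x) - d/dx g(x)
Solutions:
 g(x) = C1 + k*cos(4*x)/4


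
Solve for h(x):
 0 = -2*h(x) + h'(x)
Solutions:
 h(x) = C1*exp(2*x)


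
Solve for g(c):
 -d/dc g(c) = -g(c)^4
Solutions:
 g(c) = (-1/(C1 + 3*c))^(1/3)
 g(c) = (-1/(C1 + c))^(1/3)*(-3^(2/3) - 3*3^(1/6)*I)/6
 g(c) = (-1/(C1 + c))^(1/3)*(-3^(2/3) + 3*3^(1/6)*I)/6


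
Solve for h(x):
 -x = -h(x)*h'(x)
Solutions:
 h(x) = -sqrt(C1 + x^2)
 h(x) = sqrt(C1 + x^2)


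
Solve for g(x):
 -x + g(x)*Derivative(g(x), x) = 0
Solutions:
 g(x) = -sqrt(C1 + x^2)
 g(x) = sqrt(C1 + x^2)
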